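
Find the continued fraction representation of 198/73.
[2; 1, 2, 2, 10]

Euclidean algorithm steps:
198 = 2 × 73 + 52
73 = 1 × 52 + 21
52 = 2 × 21 + 10
21 = 2 × 10 + 1
10 = 10 × 1 + 0
Continued fraction: [2; 1, 2, 2, 10]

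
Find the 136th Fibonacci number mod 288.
267

Matrix identity: Q^n = [[F_(n+1), F_n], [F_n, F_(n-1)]] with Q = [[1,1],[1,0]].
n = 136 = 10001000₂. Square-and-multiply, entries mod 288:
Q^1 = [[1,1],[1,0]]
Q^2 = (Q^1)² = [[2,1],[1,1]]
Q^4 = (Q^2)² = [[5,3],[3,2]]
Q^8 = (Q^4)² = [[34,21],[21,13]]
Q^17 = (Q^8)²·Q = [[280,157],[157,123]]
Q^34 = (Q^17)² = [[233,199],[199,34]]
Q^68 = (Q^34)² = [[2,141],[141,149]]
Q^136 = (Q^68)² = [[13,267],[267,34]]
F_136 mod 288 = Q^136[0][1] = 267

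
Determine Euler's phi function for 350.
120

350 = 2 × 5^2 × 7
φ(n) = n × ∏(1 - 1/p) for each prime p dividing n
φ(350) = 350 × (1 - 1/2) × (1 - 1/5) × (1 - 1/7) = 120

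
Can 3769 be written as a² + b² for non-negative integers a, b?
13² + 60² (a=13, b=60)

Factorization: 3769 = 3769
By Fermat: n is sum of two squares iff every prime p ≡ 3 (mod 4) appears to even power.
All primes ≡ 3 (mod 4) appear to even power.
Search a = 0, 1, 2, … for 3769 - a² a perfect square: first hit at a = 13: 3769 - 169 = 3600 = 60².
3769 = 13² + 60² = 169 + 3600 ✓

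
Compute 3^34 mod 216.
81

Repeated squaring. Binary of 34 = 100010.
3^1 ≡ 3 (mod 216); 3^2 ≡ 9 (mod 216); 3^4 ≡ 81 (mod 216); 3^8 ≡ 81 (mod 216); 3^16 ≡ 81 (mod 216); 3^32 ≡ 81 (mod 216)
3^34 = 3^2 × 3^32 ≡ 81 (mod 216)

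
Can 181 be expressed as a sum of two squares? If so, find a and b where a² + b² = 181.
9² + 10² (a=9, b=10)

Factorization: 181 = 181
By Fermat: n is sum of two squares iff every prime p ≡ 3 (mod 4) appears to even power.
All primes ≡ 3 (mod 4) appear to even power.
Search a = 0, 1, 2, … for 181 - a² a perfect square: first hit at a = 9: 181 - 81 = 100 = 10².
181 = 9² + 10² = 81 + 100 ✓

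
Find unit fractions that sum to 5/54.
1/11 + 1/594

Greedy algorithm:
5/54: ceiling(54/5) = 11, use 1/11
1/594: ceiling(594/1) = 594, use 1/594
Result: 5/54 = 1/11 + 1/594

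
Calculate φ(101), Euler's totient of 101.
100

101 = 101
φ(n) = n × ∏(1 - 1/p) for each prime p dividing n
φ(101) = 101 × (1 - 1/101) = 100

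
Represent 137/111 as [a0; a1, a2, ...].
[1; 4, 3, 1, 2, 2]

Euclidean algorithm steps:
137 = 1 × 111 + 26
111 = 4 × 26 + 7
26 = 3 × 7 + 5
7 = 1 × 5 + 2
5 = 2 × 2 + 1
2 = 2 × 1 + 0
Continued fraction: [1; 4, 3, 1, 2, 2]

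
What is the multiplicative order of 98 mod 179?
178

179 is prime, so ord(98) divides φ(179) = 178.
Divisors of 178: 1, 2, 89, 178.
Repeated squaring: 98^1 ≡ 98, 98^2 ≡ 117, 98^4 ≡ 85, 98^8 ≡ 65, 98^16 ≡ 108, 98^32 ≡ 29, 98^64 ≡ 125, 98^128 ≡ 52 (mod 179).
Test 98^d mod 179 for each divisor d in increasing order:
98^1 ≡ 98
98^2 ≡ 117
98^89 = 98^64·98^16·98^8·98^1 ≡ 178
98^178 = 98^128·98^32·98^16·98^2 ≡ 1  ← first divisor giving 1
The order is 178.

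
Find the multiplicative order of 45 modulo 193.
192

193 is prime, so ord(45) divides φ(193) = 192.
Divisors of 192: 1, 2, 3, 4, 6, 8, 12, 16, 24, 32, 48, 64, 96, 192.
Repeated squaring: 45^1 ≡ 45, 45^2 ≡ 95, 45^4 ≡ 147, 45^8 ≡ 186, 45^16 ≡ 49, 45^32 ≡ 85, 45^64 ≡ 84, 45^128 ≡ 108 (mod 193).
Test 45^d mod 193 for each divisor d in increasing order:
45^1 ≡ 45
45^2 ≡ 95
45^3 = 45^2·45^1 ≡ 29
45^4 ≡ 147
45^6 = 45^4·45^2 ≡ 69
45^8 ≡ 186
45^12 = 45^8·45^4 ≡ 129
45^16 ≡ 49
45^24 = 45^16·45^8 ≡ 43
45^32 ≡ 85
45^48 = 45^32·45^16 ≡ 112
45^64 ≡ 84
45^96 = 45^64·45^32 ≡ 192
45^192 = 45^128·45^64 ≡ 1  ← first divisor giving 1
The order is 192.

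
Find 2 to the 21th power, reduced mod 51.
32

Repeated squaring. Binary of 21 = 10101.
2^1 ≡ 2 (mod 51); 2^2 ≡ 4 (mod 51); 2^4 ≡ 16 (mod 51); 2^8 ≡ 1 (mod 51); 2^16 ≡ 1 (mod 51)
2^21 = 2^1 × 2^4 × 2^16 ≡ 32 (mod 51)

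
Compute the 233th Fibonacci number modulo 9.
4

Matrix identity: Q^n = [[F_(n+1), F_n], [F_n, F_(n-1)]] with Q = [[1,1],[1,0]].
n = 233 = 11101001₂. Square-and-multiply, entries mod 9:
Q^1 = [[1,1],[1,0]]
Q^3 = (Q^1)²·Q = [[3,2],[2,1]]
Q^7 = (Q^3)²·Q = [[3,4],[4,8]]
Q^14 = (Q^7)² = [[7,8],[8,8]]
Q^29 = (Q^14)²·Q = [[8,5],[5,3]]
Q^58 = (Q^29)² = [[8,1],[1,7]]
Q^116 = (Q^58)² = [[2,6],[6,5]]
Q^233 = (Q^116)²·Q = [[1,4],[4,6]]
F_233 mod 9 = Q^233[0][1] = 4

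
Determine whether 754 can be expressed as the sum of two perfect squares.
5² + 27² (a=5, b=27)

Factorization: 754 = 2 × 13 × 29
By Fermat: n is sum of two squares iff every prime p ≡ 3 (mod 4) appears to even power.
All primes ≡ 3 (mod 4) appear to even power.
Search a = 0, 1, 2, … for 754 - a² a perfect square: first hit at a = 5: 754 - 25 = 729 = 27².
754 = 5² + 27² = 25 + 729 ✓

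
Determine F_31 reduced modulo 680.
549

Matrix identity: Q^n = [[F_(n+1), F_n], [F_n, F_(n-1)]] with Q = [[1,1],[1,0]].
n = 31 = 11111₂. Square-and-multiply, entries mod 680:
Q^1 = [[1,1],[1,0]]
Q^3 = (Q^1)²·Q = [[3,2],[2,1]]
Q^7 = (Q^3)²·Q = [[21,13],[13,8]]
Q^15 = (Q^7)²·Q = [[307,610],[610,377]]
Q^31 = (Q^15)²·Q = [[269,549],[549,400]]
F_31 mod 680 = Q^31[0][1] = 549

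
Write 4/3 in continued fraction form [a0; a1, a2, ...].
[1; 3]

Euclidean algorithm steps:
4 = 1 × 3 + 1
3 = 3 × 1 + 0
Continued fraction: [1; 3]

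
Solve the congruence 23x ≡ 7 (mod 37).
x ≡ 18 (mod 37)

gcd(23, 37) = 1, which divides 7, so solutions exist.
Find 23^(-1) mod 37 by the extended Euclidean algorithm:
37 = 1 × 23 + 14  ⟹  14 = (1)·37 + (-1)·23
23 = 1 × 14 + 9  ⟹  9 = (-1)·37 + (2)·23
14 = 1 × 9 + 5  ⟹  5 = (2)·37 + (-3)·23
9 = 1 × 5 + 4  ⟹  4 = (-3)·37 + (5)·23
5 = 1 × 4 + 1  ⟹  1 = (5)·37 + (-8)·23
So (-8)·23 ≡ 1 (mod 37), i.e. 23^(-1) ≡ -8 ≡ 29 (mod 37).
x ≡ 29 × 7 = 203 ≡ 18 (mod 37).
Check: 23 × 18 = 414 ≡ 7 (mod 37).
Unique solution: x ≡ 18 (mod 37)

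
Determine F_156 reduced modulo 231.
228

Matrix identity: Q^n = [[F_(n+1), F_n], [F_n, F_(n-1)]] with Q = [[1,1],[1,0]].
n = 156 = 10011100₂. Square-and-multiply, entries mod 231:
Q^1 = [[1,1],[1,0]]
Q^2 = (Q^1)² = [[2,1],[1,1]]
Q^4 = (Q^2)² = [[5,3],[3,2]]
Q^9 = (Q^4)²·Q = [[55,34],[34,21]]
Q^19 = (Q^9)²·Q = [[66,23],[23,43]]
Q^39 = (Q^19)²·Q = [[0,34],[34,197]]
Q^78 = (Q^39)² = [[1,230],[230,2]]
Q^156 = (Q^78)² = [[2,228],[228,5]]
F_156 mod 231 = Q^156[0][1] = 228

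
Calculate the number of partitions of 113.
851376628

p(n) counts ways to write n as a sum of positive integers (order ignored).
Euler's pentagonal recurrence: p(k) = p(k-1) + p(k-2) - p(k-5) - p(k-7) + p(k-12) + p(k-15) - ... (offsets j(3j∓1)/2, signs ++--, p(0)=1, p(<0)=0).
DP table for k = 0..112: p(0)=1, p(1)=1, p(2)=2, p(3)=3, p(4)=5, p(5)=7, p(6)=11, p(7)=15, p(8)=22, p(9)=30, p(10)=42, p(11)=56, p(12)=77, p(13)=101, p(14)=135, p(15)=176, p(16)=231, p(17)=297, p(18)=385, p(19)=490, p(20)=627, p(21)=792, p(22)=1002, p(23)=1255, p(24)=1575, p(25)=1958, p(26)=2436, p(27)=3010, p(28)=3718, p(29)=4565, p(30)=5604, p(31)=6842, p(32)=8349, p(33)=10143, p(34)=12310, p(35)=14883, p(36)=17977, p(37)=21637, p(38)=26015, p(39)=31185, p(40)=37338, p(41)=44583, p(42)=53174, p(43)=63261, p(44)=75175, p(45)=89134, p(46)=105558, p(47)=124754, p(48)=147273, p(49)=173525, p(50)=204226, p(51)=239943, p(52)=281589, p(53)=329931, p(54)=386155, p(55)=451276, p(56)=526823, p(57)=614154, p(58)=715220, p(59)=831820, p(60)=966467, p(61)=1121505, p(62)=1300156, p(63)=1505499, p(64)=1741630, p(65)=2012558, p(66)=2323520, p(67)=2679689, p(68)=3087735, p(69)=3554345, p(70)=4087968, p(71)=4697205, p(72)=5392783, p(73)=6185689, p(74)=7089500, p(75)=8118264, p(76)=9289091, p(77)=10619863, p(78)=12132164, p(79)=13848650, p(80)=15796476, p(81)=18004327, p(82)=20506255, p(83)=23338469, p(84)=26543660, p(85)=30167357, p(86)=34262962, p(87)=38887673, p(88)=44108109, p(89)=49995925, p(90)=56634173, p(91)=64112359, p(92)=72533807, p(93)=82010177, p(94)=92669720, p(95)=104651419, p(96)=118114304, p(97)=133230930, p(98)=150198136, p(99)=169229875, p(100)=190569292, p(101)=214481126, p(102)=241265379, p(103)=271248950, p(104)=304801365, p(105)=342325709, p(106)=384276336, p(107)=431149389, p(108)=483502844, p(109)=541946240, p(110)=607163746, p(111)=679903203, p(112)=761002156.
Final step: p(113) = p(112) + p(111) - p(108) - p(106) + p(101) + p(98) - p(91) - p(87) + p(78) + p(73) - p(62) - p(56) + p(43) + p(36) - p(21) - p(13)
= 761002156 + 679903203 - 483502844 - 384276336 + 214481126 + 150198136 - 64112359 - 38887673 + 12132164 + 6185689 - 1300156 - 526823 + 63261 + 17977 - 792 - 101
= 851376628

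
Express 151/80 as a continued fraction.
[1; 1, 7, 1, 8]

Euclidean algorithm steps:
151 = 1 × 80 + 71
80 = 1 × 71 + 9
71 = 7 × 9 + 8
9 = 1 × 8 + 1
8 = 8 × 1 + 0
Continued fraction: [1; 1, 7, 1, 8]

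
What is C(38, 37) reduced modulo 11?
5

Using Lucas' theorem:
Write n=38 and k=37 in base 11:
n in base 11: [3, 5]
k in base 11: [3, 4]
C(38,37) mod 11 = ∏ C(n_i, k_i) mod 11
Digit binomials (mod 11): C(3,3) = 1; C(5,4) = 5
Product: 1 × 5 = 5 ≡ 5 (mod 11)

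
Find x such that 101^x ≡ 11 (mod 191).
155

Baby-step giant-step with step n = ⌈√191⌉ = 14.
Baby steps 101^j mod 191 (j:value) for j=0..13: 0:1, 1:101, 2:78, 3:47, 4:163, 5:37, 6:108, 7:21, 8:20, 9:110, 10:32, 11:176, 12:13, 13:167.
Giant-step multiplier: 101^(-14) ≡ 101^(190-14) = 101^176 ≡ 68 (mod 191).
Giant steps γ_i = 11·68^i mod 191: γ_0=11, γ_1=175, γ_2=58, γ_3=124, γ_4=28, γ_5=185, γ_6=165, γ_7=142, γ_8=106, γ_9=141, γ_10=38, γ_11=101 (in table at j=1).
x = i·n + j = 11·14 + 1 = 155.
Check: 101^155 ≡ 11 (mod 191).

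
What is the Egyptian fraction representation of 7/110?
1/16 + 1/880

Greedy algorithm:
7/110: ceiling(110/7) = 16, use 1/16
1/880: ceiling(880/1) = 880, use 1/880
Result: 7/110 = 1/16 + 1/880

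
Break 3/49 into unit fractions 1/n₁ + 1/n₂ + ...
1/17 + 1/417 + 1/347361

Greedy algorithm:
3/49: ceiling(49/3) = 17, use 1/17
2/833: ceiling(833/2) = 417, use 1/417
1/347361: ceiling(347361/1) = 347361, use 1/347361
Result: 3/49 = 1/17 + 1/417 + 1/347361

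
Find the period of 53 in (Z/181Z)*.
180

181 is prime, so ord(53) divides φ(181) = 180.
Divisors of 180: 1, 2, 3, 4, 5, 6, 9, 10, 12, 15, 18, 20, 30, 36, 45, 60, 90, 180.
Repeated squaring: 53^1 ≡ 53, 53^2 ≡ 94, 53^4 ≡ 148, 53^8 ≡ 3, 53^16 ≡ 9, 53^32 ≡ 81, 53^64 ≡ 45, 53^128 ≡ 34 (mod 181).
Test 53^d mod 181 for each divisor d in increasing order:
53^1 ≡ 53
53^2 ≡ 94
53^3 = 53^2·53^1 ≡ 95
53^4 ≡ 148
53^5 = 53^4·53^1 ≡ 61
53^6 = 53^4·53^2 ≡ 156
53^9 = 53^8·53^1 ≡ 159
53^10 = 53^8·53^2 ≡ 101
53^12 = 53^8·53^4 ≡ 82
53^15 = 53^8·53^4·53^2·53^1 ≡ 7
53^18 = 53^16·53^2 ≡ 122
53^20 = 53^16·53^4 ≡ 65
53^30 = 53^16·53^8·53^4·53^2 ≡ 49
53^36 = 53^32·53^4 ≡ 42
53^45 = 53^32·53^8·53^4·53^1 ≡ 162
53^60 = 53^32·53^16·53^8·53^4 ≡ 48
53^90 = 53^64·53^16·53^8·53^2 ≡ 180
53^180 = 53^128·53^32·53^16·53^4 ≡ 1  ← first divisor giving 1
The order is 180.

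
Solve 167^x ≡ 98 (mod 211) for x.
51

Baby-step giant-step with step n = ⌈√211⌉ = 15.
Baby steps 167^j mod 211 (j:value) for j=0..14: 0:1, 1:167, 2:37, 3:60, 4:103, 5:110, 6:13, 7:61, 8:59, 9:147, 10:73, 11:164, 12:169, 13:160, 14:134.
Giant-step multiplier: 167^(-15) ≡ 167^(210-15) = 167^195 ≡ 88 (mod 211).
Giant steps γ_i = 98·88^i mod 211: γ_0=98, γ_1=184, γ_2=156, γ_3=13 (in table at j=6).
x = i·n + j = 3·15 + 6 = 51.
Check: 167^51 ≡ 98 (mod 211).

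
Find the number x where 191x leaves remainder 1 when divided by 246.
161

gcd(191, 246) = 1, so the inverse exists.
Extended Euclidean algorithm on (246, 191):
246 = 1 × 191 + 55  ⟹  55 = (1)·246 + (-1)·191
191 = 3 × 55 + 26  ⟹  26 = (-3)·246 + (4)·191
55 = 2 × 26 + 3  ⟹  3 = (7)·246 + (-9)·191
26 = 8 × 3 + 2  ⟹  2 = (-59)·246 + (76)·191
3 = 1 × 2 + 1  ⟹  1 = (66)·246 + (-85)·191
So (-85)·191 ≡ 1 (mod 246), i.e. 191^(-1) ≡ -85 ≡ 161 (mod 246).
Check: 191 × 161 = 30751 ≡ 1 (mod 246)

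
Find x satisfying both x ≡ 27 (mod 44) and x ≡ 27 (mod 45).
27

Using Chinese Remainder Theorem:
M = 44 × 45 = 1980
M1 = 45, M2 = 44
y1 = 45^(-1) mod 44 = 1
y2 = 44^(-1) mod 45 = 44
x = (27×45×1 + 27×44×44) mod 1980 = 27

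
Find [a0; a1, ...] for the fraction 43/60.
[0; 1, 2, 1, 1, 8]

Euclidean algorithm steps:
43 = 0 × 60 + 43
60 = 1 × 43 + 17
43 = 2 × 17 + 9
17 = 1 × 9 + 8
9 = 1 × 8 + 1
8 = 8 × 1 + 0
Continued fraction: [0; 1, 2, 1, 1, 8]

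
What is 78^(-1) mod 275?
67

gcd(78, 275) = 1, so the inverse exists.
Extended Euclidean algorithm on (275, 78):
275 = 3 × 78 + 41  ⟹  41 = (1)·275 + (-3)·78
78 = 1 × 41 + 37  ⟹  37 = (-1)·275 + (4)·78
41 = 1 × 37 + 4  ⟹  4 = (2)·275 + (-7)·78
37 = 9 × 4 + 1  ⟹  1 = (-19)·275 + (67)·78
So (67)·78 ≡ 1 (mod 275), i.e. 78^(-1) ≡ 67 (mod 275).
Check: 78 × 67 = 5226 ≡ 1 (mod 275)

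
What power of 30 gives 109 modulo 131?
48

Baby-step giant-step with step n = ⌈√131⌉ = 12.
Baby steps 30^j mod 131 (j:value) for j=0..11: 0:1, 1:30, 2:114, 3:14, 4:27, 5:24, 6:65, 7:116, 8:74, 9:124, 10:52, 11:119.
Giant-step multiplier: 30^(-12) ≡ 30^(130-12) = 30^118 ≡ 4 (mod 131).
Giant steps γ_i = 109·4^i mod 131: γ_0=109, γ_1=43, γ_2=41, γ_3=33, γ_4=1 (in table at j=0).
x = i·n + j = 4·12 + 0 = 48.
Check: 30^48 ≡ 109 (mod 131).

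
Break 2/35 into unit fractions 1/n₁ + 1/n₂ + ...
1/18 + 1/630

Greedy algorithm:
2/35: ceiling(35/2) = 18, use 1/18
1/630: ceiling(630/1) = 630, use 1/630
Result: 2/35 = 1/18 + 1/630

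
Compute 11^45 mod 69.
11

Repeated squaring. Binary of 45 = 101101.
11^1 ≡ 11 (mod 69); 11^2 ≡ 52 (mod 69); 11^4 ≡ 13 (mod 69); 11^8 ≡ 31 (mod 69); 11^16 ≡ 64 (mod 69); 11^32 ≡ 25 (mod 69)
11^45 = 11^1 × 11^4 × 11^8 × 11^32 ≡ 11 (mod 69)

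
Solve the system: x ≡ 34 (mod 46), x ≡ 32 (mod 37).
402

Using Chinese Remainder Theorem:
M = 46 × 37 = 1702
M1 = 37, M2 = 46
y1 = 37^(-1) mod 46 = 5
y2 = 46^(-1) mod 37 = 33
x = (34×37×5 + 32×46×33) mod 1702 = 402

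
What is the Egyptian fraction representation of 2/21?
1/11 + 1/231

Greedy algorithm:
2/21: ceiling(21/2) = 11, use 1/11
1/231: ceiling(231/1) = 231, use 1/231
Result: 2/21 = 1/11 + 1/231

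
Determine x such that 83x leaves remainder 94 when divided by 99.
x ≡ 56 (mod 99)

gcd(83, 99) = 1, which divides 94, so solutions exist.
Find 83^(-1) mod 99 by the extended Euclidean algorithm:
99 = 1 × 83 + 16  ⟹  16 = (1)·99 + (-1)·83
83 = 5 × 16 + 3  ⟹  3 = (-5)·99 + (6)·83
16 = 5 × 3 + 1  ⟹  1 = (26)·99 + (-31)·83
So (-31)·83 ≡ 1 (mod 99), i.e. 83^(-1) ≡ -31 ≡ 68 (mod 99).
x ≡ 68 × 94 = 6392 ≡ 56 (mod 99).
Check: 83 × 56 = 4648 ≡ 94 (mod 99).
Unique solution: x ≡ 56 (mod 99)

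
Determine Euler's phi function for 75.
40

75 = 3 × 5^2
φ(n) = n × ∏(1 - 1/p) for each prime p dividing n
φ(75) = 75 × (1 - 1/3) × (1 - 1/5) = 40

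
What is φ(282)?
92

282 = 2 × 3 × 47
φ(n) = n × ∏(1 - 1/p) for each prime p dividing n
φ(282) = 282 × (1 - 1/2) × (1 - 1/3) × (1 - 1/47) = 92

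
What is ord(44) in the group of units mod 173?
172

173 is prime, so ord(44) divides φ(173) = 172.
Divisors of 172: 1, 2, 4, 43, 86, 172.
Repeated squaring: 44^1 ≡ 44, 44^2 ≡ 33, 44^4 ≡ 51, 44^8 ≡ 6, 44^16 ≡ 36, 44^32 ≡ 85, 44^64 ≡ 132, 44^128 ≡ 124 (mod 173).
Test 44^d mod 173 for each divisor d in increasing order:
44^1 ≡ 44
44^2 ≡ 33
44^4 ≡ 51
44^43 = 44^32·44^8·44^2·44^1 ≡ 80
44^86 = 44^64·44^16·44^4·44^2 ≡ 172
44^172 = 44^128·44^32·44^8·44^4 ≡ 1  ← first divisor giving 1
The order is 172.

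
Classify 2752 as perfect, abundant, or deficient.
abundant

Proper divisors of 2752: sum = 1 + 2 + 4 + 8 + 16 + 32 + 43 + 64 + 86 + 172 + 344 + 688 + 1376 = 2836
Since 2836 > 2752, 2752 is abundant.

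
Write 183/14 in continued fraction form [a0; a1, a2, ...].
[13; 14]

Euclidean algorithm steps:
183 = 13 × 14 + 1
14 = 14 × 1 + 0
Continued fraction: [13; 14]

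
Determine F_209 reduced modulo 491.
269

Matrix identity: Q^n = [[F_(n+1), F_n], [F_n, F_(n-1)]] with Q = [[1,1],[1,0]].
n = 209 = 11010001₂. Square-and-multiply, entries mod 491:
Q^1 = [[1,1],[1,0]]
Q^3 = (Q^1)²·Q = [[3,2],[2,1]]
Q^6 = (Q^3)² = [[13,8],[8,5]]
Q^13 = (Q^6)²·Q = [[377,233],[233,144]]
Q^26 = (Q^13)² = [[18,116],[116,393]]
Q^52 = (Q^26)² = [[32,49],[49,474]]
Q^104 = (Q^52)² = [[479,244],[244,235]]
Q^209 = (Q^104)²·Q = [[180,269],[269,402]]
F_209 mod 491 = Q^209[0][1] = 269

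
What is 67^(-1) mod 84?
79

gcd(67, 84) = 1, so the inverse exists.
Extended Euclidean algorithm on (84, 67):
84 = 1 × 67 + 17  ⟹  17 = (1)·84 + (-1)·67
67 = 3 × 17 + 16  ⟹  16 = (-3)·84 + (4)·67
17 = 1 × 16 + 1  ⟹  1 = (4)·84 + (-5)·67
So (-5)·67 ≡ 1 (mod 84), i.e. 67^(-1) ≡ -5 ≡ 79 (mod 84).
Check: 67 × 79 = 5293 ≡ 1 (mod 84)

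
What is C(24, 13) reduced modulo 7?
0

Using Lucas' theorem:
Write n=24 and k=13 in base 7:
n in base 7: [3, 3]
k in base 7: [1, 6]
C(24,13) mod 7 = ∏ C(n_i, k_i) mod 7
Digit binomials (mod 7): C(3,1) = 3; C(3,6) = 0 (k_i > n_i)
Product: 3 × 0 = 0 ≡ 0 (mod 7)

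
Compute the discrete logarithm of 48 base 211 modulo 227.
182

Baby-step giant-step with step n = ⌈√227⌉ = 16.
Baby steps 211^j mod 227 (j:value) for j=0..15: 0:1, 1:211, 2:29, 3:217, 4:160, 5:164, 6:100, 7:216, 8:176, 9:135, 10:110, 11:56, 12:12, 13:35, 14:121, 15:107.
Giant-step multiplier: 211^(-16) ≡ 211^(226-16) = 211^210 ≡ 203 (mod 227).
Giant steps γ_i = 48·203^i mod 227: γ_0=48, γ_1=210, γ_2=181, γ_3=196, γ_4=63, γ_5=77, γ_6=195, γ_7=87, γ_8=182, γ_9=172, γ_10=185, γ_11=100 (in table at j=6).
x = i·n + j = 11·16 + 6 = 182.
Check: 211^182 ≡ 48 (mod 227).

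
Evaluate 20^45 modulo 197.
77

Repeated squaring. Binary of 45 = 101101.
20^1 ≡ 20 (mod 197); 20^2 ≡ 6 (mod 197); 20^4 ≡ 36 (mod 197); 20^8 ≡ 114 (mod 197); 20^16 ≡ 191 (mod 197); 20^32 ≡ 36 (mod 197)
20^45 = 20^1 × 20^4 × 20^8 × 20^32 ≡ 77 (mod 197)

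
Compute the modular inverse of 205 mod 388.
53

gcd(205, 388) = 1, so the inverse exists.
Extended Euclidean algorithm on (388, 205):
388 = 1 × 205 + 183  ⟹  183 = (1)·388 + (-1)·205
205 = 1 × 183 + 22  ⟹  22 = (-1)·388 + (2)·205
183 = 8 × 22 + 7  ⟹  7 = (9)·388 + (-17)·205
22 = 3 × 7 + 1  ⟹  1 = (-28)·388 + (53)·205
So (53)·205 ≡ 1 (mod 388), i.e. 205^(-1) ≡ 53 (mod 388).
Check: 205 × 53 = 10865 ≡ 1 (mod 388)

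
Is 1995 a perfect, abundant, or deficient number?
deficient

Proper divisors of 1995: sum = 1 + 3 + 5 + 7 + 15 + 19 + 21 + 35 + 57 + 95 + 105 + 133 + 285 + 399 + 665 = 1845
Since 1845 < 1995, 1995 is deficient.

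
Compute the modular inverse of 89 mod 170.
149

gcd(89, 170) = 1, so the inverse exists.
Extended Euclidean algorithm on (170, 89):
170 = 1 × 89 + 81  ⟹  81 = (1)·170 + (-1)·89
89 = 1 × 81 + 8  ⟹  8 = (-1)·170 + (2)·89
81 = 10 × 8 + 1  ⟹  1 = (11)·170 + (-21)·89
So (-21)·89 ≡ 1 (mod 170), i.e. 89^(-1) ≡ -21 ≡ 149 (mod 170).
Check: 89 × 149 = 13261 ≡ 1 (mod 170)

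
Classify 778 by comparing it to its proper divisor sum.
deficient

Proper divisors of 778: sum = 1 + 2 + 389 = 392
Since 392 < 778, 778 is deficient.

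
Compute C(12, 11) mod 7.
5

Using Lucas' theorem:
Write n=12 and k=11 in base 7:
n in base 7: [1, 5]
k in base 7: [1, 4]
C(12,11) mod 7 = ∏ C(n_i, k_i) mod 7
Digit binomials (mod 7): C(1,1) = 1; C(5,4) = 5
Product: 1 × 5 = 5 ≡ 5 (mod 7)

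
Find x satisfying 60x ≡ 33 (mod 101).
x ≡ 46 (mod 101)

gcd(60, 101) = 1, which divides 33, so solutions exist.
Find 60^(-1) mod 101 by the extended Euclidean algorithm:
101 = 1 × 60 + 41  ⟹  41 = (1)·101 + (-1)·60
60 = 1 × 41 + 19  ⟹  19 = (-1)·101 + (2)·60
41 = 2 × 19 + 3  ⟹  3 = (3)·101 + (-5)·60
19 = 6 × 3 + 1  ⟹  1 = (-19)·101 + (32)·60
So (32)·60 ≡ 1 (mod 101), i.e. 60^(-1) ≡ 32 (mod 101).
x ≡ 32 × 33 = 1056 ≡ 46 (mod 101).
Check: 60 × 46 = 2760 ≡ 33 (mod 101).
Unique solution: x ≡ 46 (mod 101)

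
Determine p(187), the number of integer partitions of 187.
1280011042268

p(n) counts ways to write n as a sum of positive integers (order ignored).
Euler's pentagonal recurrence: p(k) = p(k-1) + p(k-2) - p(k-5) - p(k-7) + p(k-12) + p(k-15) - ... (offsets j(3j∓1)/2, signs ++--, p(0)=1, p(<0)=0).
DP table for k = 0..186: p(0)=1, p(1)=1, p(2)=2, p(3)=3, p(4)=5, p(5)=7, p(6)=11, p(7)=15, p(8)=22, p(9)=30, p(10)=42, p(11)=56, p(12)=77, p(13)=101, p(14)=135, p(15)=176, p(16)=231, p(17)=297, p(18)=385, p(19)=490, p(20)=627, p(21)=792, p(22)=1002, p(23)=1255, p(24)=1575, p(25)=1958, p(26)=2436, p(27)=3010, p(28)=3718, p(29)=4565, p(30)=5604, p(31)=6842, p(32)=8349, p(33)=10143, p(34)=12310, p(35)=14883, p(36)=17977, p(37)=21637, p(38)=26015, p(39)=31185, p(40)=37338, p(41)=44583, p(42)=53174, p(43)=63261, p(44)=75175, p(45)=89134, p(46)=105558, p(47)=124754, p(48)=147273, p(49)=173525, p(50)=204226, p(51)=239943, p(52)=281589, p(53)=329931, p(54)=386155, p(55)=451276, p(56)=526823, p(57)=614154, p(58)=715220, p(59)=831820, p(60)=966467, p(61)=1121505, p(62)=1300156, p(63)=1505499, p(64)=1741630, p(65)=2012558, p(66)=2323520, p(67)=2679689, p(68)=3087735, p(69)=3554345, p(70)=4087968, p(71)=4697205, p(72)=5392783, p(73)=6185689, p(74)=7089500, p(75)=8118264, p(76)=9289091, p(77)=10619863, p(78)=12132164, p(79)=13848650, p(80)=15796476, p(81)=18004327, p(82)=20506255, p(83)=23338469, p(84)=26543660, p(85)=30167357, p(86)=34262962, p(87)=38887673, p(88)=44108109, p(89)=49995925, p(90)=56634173, p(91)=64112359, p(92)=72533807, p(93)=82010177, p(94)=92669720, p(95)=104651419, p(96)=118114304, p(97)=133230930, p(98)=150198136, p(99)=169229875, p(100)=190569292, p(101)=214481126, p(102)=241265379, p(103)=271248950, p(104)=304801365, p(105)=342325709, p(106)=384276336, p(107)=431149389, p(108)=483502844, p(109)=541946240, p(110)=607163746, p(111)=679903203, p(112)=761002156, p(113)=851376628, p(114)=952050665, p(115)=1064144451, p(116)=1188908248, p(117)=1327710076, p(118)=1482074143, p(119)=1653668665, p(120)=1844349560, p(121)=2056148051, p(122)=2291320912, p(123)=2552338241, p(124)=2841940500, p(125)=3163127352, p(126)=3519222692, p(127)=3913864295, p(128)=4351078600, p(129)=4835271870, p(130)=5371315400, p(131)=5964539504, p(132)=6620830889, p(133)=7346629512, p(134)=8149040695, p(135)=9035836076, p(136)=10015581680, p(137)=11097645016, p(138)=12292341831, p(139)=13610949895, p(140)=15065878135, p(141)=16670689208, p(142)=18440293320, p(143)=20390982757, p(144)=22540654445, p(145)=24908858009, p(146)=27517052599, p(147)=30388671978, p(148)=33549419497, p(149)=37027355200, p(150)=40853235313, p(151)=45060624582, p(152)=49686288421, p(153)=54770336324, p(154)=60356673280, p(155)=66493182097, p(156)=73232243759, p(157)=80630964769, p(158)=88751778802, p(159)=97662728555, p(160)=107438159466, p(161)=118159068427, p(162)=129913904637, p(163)=142798995930, p(164)=156919475295, p(165)=172389800255, p(166)=189334822579, p(167)=207890420102, p(168)=228204732751, p(169)=250438925115, p(170)=274768617130, p(171)=301384802048, p(172)=330495499613, p(173)=362326859895, p(174)=397125074750, p(175)=435157697830, p(176)=476715857290, p(177)=522115831195, p(178)=571701605655, p(179)=625846753120, p(180)=684957390936, p(181)=749474411781, p(182)=819876908323, p(183)=896684817527, p(184)=980462880430, p(185)=1071823774337, p(186)=1171432692373.
Final step: p(187) = p(186) + p(185) - p(182) - p(180) + p(175) + p(172) - p(165) - p(161) + p(152) + p(147) - p(136) - p(130) + p(117) + p(110) - p(95) - p(87) + p(70) + p(61) - p(42) - p(32) + p(11) + p(0)
= 1171432692373 + 1071823774337 - 819876908323 - 684957390936 + 435157697830 + 330495499613 - 172389800255 - 118159068427 + 49686288421 + 30388671978 - 10015581680 - 5371315400 + 1327710076 + 607163746 - 104651419 - 38887673 + 4087968 + 1121505 - 53174 - 8349 + 56 + 1
= 1280011042268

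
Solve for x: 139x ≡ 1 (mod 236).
163

gcd(139, 236) = 1, so the inverse exists.
Extended Euclidean algorithm on (236, 139):
236 = 1 × 139 + 97  ⟹  97 = (1)·236 + (-1)·139
139 = 1 × 97 + 42  ⟹  42 = (-1)·236 + (2)·139
97 = 2 × 42 + 13  ⟹  13 = (3)·236 + (-5)·139
42 = 3 × 13 + 3  ⟹  3 = (-10)·236 + (17)·139
13 = 4 × 3 + 1  ⟹  1 = (43)·236 + (-73)·139
So (-73)·139 ≡ 1 (mod 236), i.e. 139^(-1) ≡ -73 ≡ 163 (mod 236).
Check: 139 × 163 = 22657 ≡ 1 (mod 236)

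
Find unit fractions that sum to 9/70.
1/8 + 1/280

Greedy algorithm:
9/70: ceiling(70/9) = 8, use 1/8
1/280: ceiling(280/1) = 280, use 1/280
Result: 9/70 = 1/8 + 1/280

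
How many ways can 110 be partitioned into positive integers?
607163746

p(n) counts ways to write n as a sum of positive integers (order ignored).
Euler's pentagonal recurrence: p(k) = p(k-1) + p(k-2) - p(k-5) - p(k-7) + p(k-12) + p(k-15) - ... (offsets j(3j∓1)/2, signs ++--, p(0)=1, p(<0)=0).
DP table for k = 0..109: p(0)=1, p(1)=1, p(2)=2, p(3)=3, p(4)=5, p(5)=7, p(6)=11, p(7)=15, p(8)=22, p(9)=30, p(10)=42, p(11)=56, p(12)=77, p(13)=101, p(14)=135, p(15)=176, p(16)=231, p(17)=297, p(18)=385, p(19)=490, p(20)=627, p(21)=792, p(22)=1002, p(23)=1255, p(24)=1575, p(25)=1958, p(26)=2436, p(27)=3010, p(28)=3718, p(29)=4565, p(30)=5604, p(31)=6842, p(32)=8349, p(33)=10143, p(34)=12310, p(35)=14883, p(36)=17977, p(37)=21637, p(38)=26015, p(39)=31185, p(40)=37338, p(41)=44583, p(42)=53174, p(43)=63261, p(44)=75175, p(45)=89134, p(46)=105558, p(47)=124754, p(48)=147273, p(49)=173525, p(50)=204226, p(51)=239943, p(52)=281589, p(53)=329931, p(54)=386155, p(55)=451276, p(56)=526823, p(57)=614154, p(58)=715220, p(59)=831820, p(60)=966467, p(61)=1121505, p(62)=1300156, p(63)=1505499, p(64)=1741630, p(65)=2012558, p(66)=2323520, p(67)=2679689, p(68)=3087735, p(69)=3554345, p(70)=4087968, p(71)=4697205, p(72)=5392783, p(73)=6185689, p(74)=7089500, p(75)=8118264, p(76)=9289091, p(77)=10619863, p(78)=12132164, p(79)=13848650, p(80)=15796476, p(81)=18004327, p(82)=20506255, p(83)=23338469, p(84)=26543660, p(85)=30167357, p(86)=34262962, p(87)=38887673, p(88)=44108109, p(89)=49995925, p(90)=56634173, p(91)=64112359, p(92)=72533807, p(93)=82010177, p(94)=92669720, p(95)=104651419, p(96)=118114304, p(97)=133230930, p(98)=150198136, p(99)=169229875, p(100)=190569292, p(101)=214481126, p(102)=241265379, p(103)=271248950, p(104)=304801365, p(105)=342325709, p(106)=384276336, p(107)=431149389, p(108)=483502844, p(109)=541946240.
Final step: p(110) = p(109) + p(108) - p(105) - p(103) + p(98) + p(95) - p(88) - p(84) + p(75) + p(70) - p(59) - p(53) + p(40) + p(33) - p(18) - p(10)
= 541946240 + 483502844 - 342325709 - 271248950 + 150198136 + 104651419 - 44108109 - 26543660 + 8118264 + 4087968 - 831820 - 329931 + 37338 + 10143 - 385 - 42
= 607163746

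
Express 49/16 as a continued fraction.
[3; 16]

Euclidean algorithm steps:
49 = 3 × 16 + 1
16 = 16 × 1 + 0
Continued fraction: [3; 16]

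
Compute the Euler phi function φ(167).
166

167 = 167
φ(n) = n × ∏(1 - 1/p) for each prime p dividing n
φ(167) = 167 × (1 - 1/167) = 166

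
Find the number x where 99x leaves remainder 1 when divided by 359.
330

gcd(99, 359) = 1, so the inverse exists.
Extended Euclidean algorithm on (359, 99):
359 = 3 × 99 + 62  ⟹  62 = (1)·359 + (-3)·99
99 = 1 × 62 + 37  ⟹  37 = (-1)·359 + (4)·99
62 = 1 × 37 + 25  ⟹  25 = (2)·359 + (-7)·99
37 = 1 × 25 + 12  ⟹  12 = (-3)·359 + (11)·99
25 = 2 × 12 + 1  ⟹  1 = (8)·359 + (-29)·99
So (-29)·99 ≡ 1 (mod 359), i.e. 99^(-1) ≡ -29 ≡ 330 (mod 359).
Check: 99 × 330 = 32670 ≡ 1 (mod 359)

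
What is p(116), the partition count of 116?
1188908248

p(n) counts ways to write n as a sum of positive integers (order ignored).
Euler's pentagonal recurrence: p(k) = p(k-1) + p(k-2) - p(k-5) - p(k-7) + p(k-12) + p(k-15) - ... (offsets j(3j∓1)/2, signs ++--, p(0)=1, p(<0)=0).
DP table for k = 0..115: p(0)=1, p(1)=1, p(2)=2, p(3)=3, p(4)=5, p(5)=7, p(6)=11, p(7)=15, p(8)=22, p(9)=30, p(10)=42, p(11)=56, p(12)=77, p(13)=101, p(14)=135, p(15)=176, p(16)=231, p(17)=297, p(18)=385, p(19)=490, p(20)=627, p(21)=792, p(22)=1002, p(23)=1255, p(24)=1575, p(25)=1958, p(26)=2436, p(27)=3010, p(28)=3718, p(29)=4565, p(30)=5604, p(31)=6842, p(32)=8349, p(33)=10143, p(34)=12310, p(35)=14883, p(36)=17977, p(37)=21637, p(38)=26015, p(39)=31185, p(40)=37338, p(41)=44583, p(42)=53174, p(43)=63261, p(44)=75175, p(45)=89134, p(46)=105558, p(47)=124754, p(48)=147273, p(49)=173525, p(50)=204226, p(51)=239943, p(52)=281589, p(53)=329931, p(54)=386155, p(55)=451276, p(56)=526823, p(57)=614154, p(58)=715220, p(59)=831820, p(60)=966467, p(61)=1121505, p(62)=1300156, p(63)=1505499, p(64)=1741630, p(65)=2012558, p(66)=2323520, p(67)=2679689, p(68)=3087735, p(69)=3554345, p(70)=4087968, p(71)=4697205, p(72)=5392783, p(73)=6185689, p(74)=7089500, p(75)=8118264, p(76)=9289091, p(77)=10619863, p(78)=12132164, p(79)=13848650, p(80)=15796476, p(81)=18004327, p(82)=20506255, p(83)=23338469, p(84)=26543660, p(85)=30167357, p(86)=34262962, p(87)=38887673, p(88)=44108109, p(89)=49995925, p(90)=56634173, p(91)=64112359, p(92)=72533807, p(93)=82010177, p(94)=92669720, p(95)=104651419, p(96)=118114304, p(97)=133230930, p(98)=150198136, p(99)=169229875, p(100)=190569292, p(101)=214481126, p(102)=241265379, p(103)=271248950, p(104)=304801365, p(105)=342325709, p(106)=384276336, p(107)=431149389, p(108)=483502844, p(109)=541946240, p(110)=607163746, p(111)=679903203, p(112)=761002156, p(113)=851376628, p(114)=952050665, p(115)=1064144451.
Final step: p(116) = p(115) + p(114) - p(111) - p(109) + p(104) + p(101) - p(94) - p(90) + p(81) + p(76) - p(65) - p(59) + p(46) + p(39) - p(24) - p(16)
= 1064144451 + 952050665 - 679903203 - 541946240 + 304801365 + 214481126 - 92669720 - 56634173 + 18004327 + 9289091 - 2012558 - 831820 + 105558 + 31185 - 1575 - 231
= 1188908248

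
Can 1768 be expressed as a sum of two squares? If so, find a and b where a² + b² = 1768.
2² + 42² (a=2, b=42)

Factorization: 1768 = 2^3 × 13 × 17
By Fermat: n is sum of two squares iff every prime p ≡ 3 (mod 4) appears to even power.
All primes ≡ 3 (mod 4) appear to even power.
Search a = 0, 1, 2, … for 1768 - a² a perfect square: first hit at a = 2: 1768 - 4 = 1764 = 42².
1768 = 2² + 42² = 4 + 1764 ✓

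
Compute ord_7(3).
6

7 is prime, so ord(3) divides φ(7) = 6.
Divisors of 6: 1, 2, 3, 6.
Repeated squaring: 3^1 ≡ 3, 3^2 ≡ 2, 3^4 ≡ 4 (mod 7).
Test 3^d mod 7 for each divisor d in increasing order:
3^1 ≡ 3
3^2 ≡ 2
3^3 = 3^2·3^1 ≡ 6
3^6 = 3^4·3^2 ≡ 1  ← first divisor giving 1
The order is 6.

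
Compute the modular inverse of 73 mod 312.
265

gcd(73, 312) = 1, so the inverse exists.
Extended Euclidean algorithm on (312, 73):
312 = 4 × 73 + 20  ⟹  20 = (1)·312 + (-4)·73
73 = 3 × 20 + 13  ⟹  13 = (-3)·312 + (13)·73
20 = 1 × 13 + 7  ⟹  7 = (4)·312 + (-17)·73
13 = 1 × 7 + 6  ⟹  6 = (-7)·312 + (30)·73
7 = 1 × 6 + 1  ⟹  1 = (11)·312 + (-47)·73
So (-47)·73 ≡ 1 (mod 312), i.e. 73^(-1) ≡ -47 ≡ 265 (mod 312).
Check: 73 × 265 = 19345 ≡ 1 (mod 312)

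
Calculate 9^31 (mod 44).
9

Repeated squaring. Binary of 31 = 11111.
9^1 ≡ 9 (mod 44); 9^2 ≡ 37 (mod 44); 9^4 ≡ 5 (mod 44); 9^8 ≡ 25 (mod 44); 9^16 ≡ 9 (mod 44)
9^31 = 9^1 × 9^2 × 9^4 × 9^8 × 9^16 ≡ 9 (mod 44)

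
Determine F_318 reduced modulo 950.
334

Matrix identity: Q^n = [[F_(n+1), F_n], [F_n, F_(n-1)]] with Q = [[1,1],[1,0]].
n = 318 = 100111110₂. Square-and-multiply, entries mod 950:
Q^1 = [[1,1],[1,0]]
Q^2 = (Q^1)² = [[2,1],[1,1]]
Q^4 = (Q^2)² = [[5,3],[3,2]]
Q^9 = (Q^4)²·Q = [[55,34],[34,21]]
Q^19 = (Q^9)²·Q = [[115,381],[381,684]]
Q^39 = (Q^19)²·Q = [[155,686],[686,419]]
Q^79 = (Q^39)²·Q = [[135,621],[621,464]]
Q^159 = (Q^79)²·Q = [[645,116],[116,529]]
Q^318 = (Q^159)² = [[81,334],[334,697]]
F_318 mod 950 = Q^318[0][1] = 334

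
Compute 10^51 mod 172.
84

Repeated squaring. Binary of 51 = 110011.
10^1 ≡ 10 (mod 172); 10^2 ≡ 100 (mod 172); 10^4 ≡ 24 (mod 172); 10^8 ≡ 60 (mod 172); 10^16 ≡ 160 (mod 172); 10^32 ≡ 144 (mod 172)
10^51 = 10^1 × 10^2 × 10^16 × 10^32 ≡ 84 (mod 172)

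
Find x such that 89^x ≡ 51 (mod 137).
59

Baby-step giant-step with step n = ⌈√137⌉ = 12.
Baby steps 89^j mod 137 (j:value) for j=0..11: 0:1, 1:89, 2:112, 3:104, 4:77, 5:3, 6:130, 7:62, 8:38, 9:94, 10:9, 11:116.
Giant-step multiplier: 89^(-12) ≡ 89^(136-12) = 89^124 ≡ 14 (mod 137).
Giant steps γ_i = 51·14^i mod 137: γ_0=51, γ_1=29, γ_2=132, γ_3=67, γ_4=116 (in table at j=11).
x = i·n + j = 4·12 + 11 = 59.
Check: 89^59 ≡ 51 (mod 137).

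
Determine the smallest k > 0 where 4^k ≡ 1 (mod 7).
3

7 is prime, so ord(4) divides φ(7) = 6.
Divisors of 6: 1, 2, 3, 6.
Repeated squaring: 4^1 ≡ 4, 4^2 ≡ 2, 4^4 ≡ 4 (mod 7).
Test 4^d mod 7 for each divisor d in increasing order:
4^1 ≡ 4
4^2 ≡ 2
4^3 = 4^2·4^1 ≡ 1  ← first divisor giving 1
The order is 3.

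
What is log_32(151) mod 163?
134

Baby-step giant-step with step n = ⌈√163⌉ = 13.
Baby steps 32^j mod 163 (j:value) for j=0..12: 0:1, 1:32, 2:46, 3:5, 4:160, 5:67, 6:25, 7:148, 8:9, 9:125, 10:88, 11:45, 12:136.
Giant-step multiplier: 32^(-13) ≡ 32^(162-13) = 32^149 ≡ 153 (mod 163).
Giant steps γ_i = 151·153^i mod 163: γ_0=151, γ_1=120, γ_2=104, γ_3=101, γ_4=131, γ_5=157, γ_6=60, γ_7=52, γ_8=132, γ_9=147, γ_10=160 (in table at j=4).
x = i·n + j = 10·13 + 4 = 134.
Check: 32^134 ≡ 151 (mod 163).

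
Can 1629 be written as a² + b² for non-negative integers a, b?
27² + 30² (a=27, b=30)

Factorization: 1629 = 3^2 × 181
By Fermat: n is sum of two squares iff every prime p ≡ 3 (mod 4) appears to even power.
All primes ≡ 3 (mod 4) appear to even power.
Search a = 0, 1, 2, … for 1629 - a² a perfect square: first hit at a = 27: 1629 - 729 = 900 = 30².
1629 = 27² + 30² = 729 + 900 ✓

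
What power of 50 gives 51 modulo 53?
49

Baby-step giant-step with step n = ⌈√53⌉ = 8.
Baby steps 50^j mod 53 (j:value) for j=0..7: 0:1, 1:50, 2:9, 3:26, 4:28, 5:22, 6:40, 7:39.
Giant-step multiplier: 50^(-8) ≡ 50^(52-8) = 50^44 ≡ 24 (mod 53).
Giant steps γ_i = 51·24^i mod 53: γ_0=51, γ_1=5, γ_2=14, γ_3=18, γ_4=8, γ_5=33, γ_6=50 (in table at j=1).
x = i·n + j = 6·8 + 1 = 49.
Check: 50^49 ≡ 51 (mod 53).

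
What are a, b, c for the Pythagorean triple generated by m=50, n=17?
(2211, 1700, 2789)

Euclid's formula: a = m² - n², b = 2mn, c = m² + n²
m = 50, n = 17
a = 50² - 17² = 2500 - 289 = 2211
b = 2 × 50 × 17 = 1700
c = 50² + 17² = 2500 + 289 = 2789
Verification: 2211² + 1700² = 4888521 + 2890000 = 7778521 = 2789² ✓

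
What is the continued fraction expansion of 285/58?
[4; 1, 10, 1, 1, 2]

Euclidean algorithm steps:
285 = 4 × 58 + 53
58 = 1 × 53 + 5
53 = 10 × 5 + 3
5 = 1 × 3 + 2
3 = 1 × 2 + 1
2 = 2 × 1 + 0
Continued fraction: [4; 1, 10, 1, 1, 2]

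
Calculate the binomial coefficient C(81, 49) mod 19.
0

Using Lucas' theorem:
Write n=81 and k=49 in base 19:
n in base 19: [4, 5]
k in base 19: [2, 11]
C(81,49) mod 19 = ∏ C(n_i, k_i) mod 19
Digit binomials (mod 19): C(4,2) = 6; C(5,11) = 0 (k_i > n_i)
Product: 6 × 0 = 0 ≡ 0 (mod 19)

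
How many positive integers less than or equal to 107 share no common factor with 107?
106

107 = 107
φ(n) = n × ∏(1 - 1/p) for each prime p dividing n
φ(107) = 107 × (1 - 1/107) = 106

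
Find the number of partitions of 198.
3345365983698

p(n) counts ways to write n as a sum of positive integers (order ignored).
Euler's pentagonal recurrence: p(k) = p(k-1) + p(k-2) - p(k-5) - p(k-7) + p(k-12) + p(k-15) - ... (offsets j(3j∓1)/2, signs ++--, p(0)=1, p(<0)=0).
DP table for k = 0..197: p(0)=1, p(1)=1, p(2)=2, p(3)=3, p(4)=5, p(5)=7, p(6)=11, p(7)=15, p(8)=22, p(9)=30, p(10)=42, p(11)=56, p(12)=77, p(13)=101, p(14)=135, p(15)=176, p(16)=231, p(17)=297, p(18)=385, p(19)=490, p(20)=627, p(21)=792, p(22)=1002, p(23)=1255, p(24)=1575, p(25)=1958, p(26)=2436, p(27)=3010, p(28)=3718, p(29)=4565, p(30)=5604, p(31)=6842, p(32)=8349, p(33)=10143, p(34)=12310, p(35)=14883, p(36)=17977, p(37)=21637, p(38)=26015, p(39)=31185, p(40)=37338, p(41)=44583, p(42)=53174, p(43)=63261, p(44)=75175, p(45)=89134, p(46)=105558, p(47)=124754, p(48)=147273, p(49)=173525, p(50)=204226, p(51)=239943, p(52)=281589, p(53)=329931, p(54)=386155, p(55)=451276, p(56)=526823, p(57)=614154, p(58)=715220, p(59)=831820, p(60)=966467, p(61)=1121505, p(62)=1300156, p(63)=1505499, p(64)=1741630, p(65)=2012558, p(66)=2323520, p(67)=2679689, p(68)=3087735, p(69)=3554345, p(70)=4087968, p(71)=4697205, p(72)=5392783, p(73)=6185689, p(74)=7089500, p(75)=8118264, p(76)=9289091, p(77)=10619863, p(78)=12132164, p(79)=13848650, p(80)=15796476, p(81)=18004327, p(82)=20506255, p(83)=23338469, p(84)=26543660, p(85)=30167357, p(86)=34262962, p(87)=38887673, p(88)=44108109, p(89)=49995925, p(90)=56634173, p(91)=64112359, p(92)=72533807, p(93)=82010177, p(94)=92669720, p(95)=104651419, p(96)=118114304, p(97)=133230930, p(98)=150198136, p(99)=169229875, p(100)=190569292, p(101)=214481126, p(102)=241265379, p(103)=271248950, p(104)=304801365, p(105)=342325709, p(106)=384276336, p(107)=431149389, p(108)=483502844, p(109)=541946240, p(110)=607163746, p(111)=679903203, p(112)=761002156, p(113)=851376628, p(114)=952050665, p(115)=1064144451, p(116)=1188908248, p(117)=1327710076, p(118)=1482074143, p(119)=1653668665, p(120)=1844349560, p(121)=2056148051, p(122)=2291320912, p(123)=2552338241, p(124)=2841940500, p(125)=3163127352, p(126)=3519222692, p(127)=3913864295, p(128)=4351078600, p(129)=4835271870, p(130)=5371315400, p(131)=5964539504, p(132)=6620830889, p(133)=7346629512, p(134)=8149040695, p(135)=9035836076, p(136)=10015581680, p(137)=11097645016, p(138)=12292341831, p(139)=13610949895, p(140)=15065878135, p(141)=16670689208, p(142)=18440293320, p(143)=20390982757, p(144)=22540654445, p(145)=24908858009, p(146)=27517052599, p(147)=30388671978, p(148)=33549419497, p(149)=37027355200, p(150)=40853235313, p(151)=45060624582, p(152)=49686288421, p(153)=54770336324, p(154)=60356673280, p(155)=66493182097, p(156)=73232243759, p(157)=80630964769, p(158)=88751778802, p(159)=97662728555, p(160)=107438159466, p(161)=118159068427, p(162)=129913904637, p(163)=142798995930, p(164)=156919475295, p(165)=172389800255, p(166)=189334822579, p(167)=207890420102, p(168)=228204732751, p(169)=250438925115, p(170)=274768617130, p(171)=301384802048, p(172)=330495499613, p(173)=362326859895, p(174)=397125074750, p(175)=435157697830, p(176)=476715857290, p(177)=522115831195, p(178)=571701605655, p(179)=625846753120, p(180)=684957390936, p(181)=749474411781, p(182)=819876908323, p(183)=896684817527, p(184)=980462880430, p(185)=1071823774337, p(186)=1171432692373, p(187)=1280011042268, p(188)=1398341745571, p(189)=1527273599625, p(190)=1667727404093, p(191)=1820701100652, p(192)=1987276856363, p(193)=2168627105469, p(194)=2366022741845, p(195)=2580840212973, p(196)=2814570987591, p(197)=3068829878530.
Final step: p(198) = p(197) + p(196) - p(193) - p(191) + p(186) + p(183) - p(176) - p(172) + p(163) + p(158) - p(147) - p(141) + p(128) + p(121) - p(106) - p(98) + p(81) + p(72) - p(53) - p(43) + p(22) + p(11)
= 3068829878530 + 2814570987591 - 2168627105469 - 1820701100652 + 1171432692373 + 896684817527 - 476715857290 - 330495499613 + 142798995930 + 88751778802 - 30388671978 - 16670689208 + 4351078600 + 2056148051 - 384276336 - 150198136 + 18004327 + 5392783 - 329931 - 63261 + 1002 + 56
= 3345365983698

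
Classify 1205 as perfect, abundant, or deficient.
deficient

Proper divisors of 1205: sum = 1 + 5 + 241 = 247
Since 247 < 1205, 1205 is deficient.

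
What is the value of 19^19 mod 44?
7

Repeated squaring. Binary of 19 = 10011.
19^1 ≡ 19 (mod 44); 19^2 ≡ 9 (mod 44); 19^4 ≡ 37 (mod 44); 19^8 ≡ 5 (mod 44); 19^16 ≡ 25 (mod 44)
19^19 = 19^1 × 19^2 × 19^16 ≡ 7 (mod 44)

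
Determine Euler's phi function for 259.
216

259 = 7 × 37
φ(n) = n × ∏(1 - 1/p) for each prime p dividing n
φ(259) = 259 × (1 - 1/7) × (1 - 1/37) = 216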